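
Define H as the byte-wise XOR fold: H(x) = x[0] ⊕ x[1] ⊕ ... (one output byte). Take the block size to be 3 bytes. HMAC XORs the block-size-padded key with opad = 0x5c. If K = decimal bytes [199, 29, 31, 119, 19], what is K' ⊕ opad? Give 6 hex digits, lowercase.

Key decimal bytes [199, 29, 31, 119, 19] = c7 1d 1f 77 13 is 5 bytes > B = 3, so hash it first: H(key) = a1, then zero-pad to 3 bytes: K' = a1 00 00.
XOR each byte with 0x5c: a1⊕5c=fd, 00⊕5c=5c, 00⊕5c=5c.

fd5c5c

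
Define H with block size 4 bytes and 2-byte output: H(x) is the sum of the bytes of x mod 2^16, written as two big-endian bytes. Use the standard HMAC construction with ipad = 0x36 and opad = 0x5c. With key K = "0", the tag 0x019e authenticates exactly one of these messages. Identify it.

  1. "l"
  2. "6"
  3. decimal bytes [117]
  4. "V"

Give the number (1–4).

3

Key "0" = 30 is 1 byte ≤ B = 4; zero-pad to 4 bytes: K' = 30 00 00 00.
K' ⊕ ipad = 06 36 36 36; K' ⊕ opad = 6c 5c 5c 5c.
m1: inner = H(06 36 36 36 6c) = 01 14; tag = H(6c 5c 5c 5c 01 14) = 0195
m2: inner = H(06 36 36 36 36) = 00 de; tag = H(6c 5c 5c 5c 00 de) = 025e
m3: inner = H(06 36 36 36 75) = 01 1d; tag = H(6c 5c 5c 5c 01 1d) = 019e ← matches
m4: inner = H(06 36 36 36 56) = 00 fe; tag = H(6c 5c 5c 5c 00 fe) = 027e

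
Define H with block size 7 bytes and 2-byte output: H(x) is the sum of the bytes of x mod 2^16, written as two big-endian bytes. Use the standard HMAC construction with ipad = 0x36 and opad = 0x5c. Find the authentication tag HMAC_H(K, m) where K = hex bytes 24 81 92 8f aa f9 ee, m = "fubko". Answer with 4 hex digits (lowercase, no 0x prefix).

05c9

Key hex bytes 24 81 92 8f aa f9 ee is exactly B = 7 bytes: K' = 24 81 92 8f aa f9 ee.
K' ⊕ ipad = 12 b7 a4 b9 9c cf d8.  K' ⊕ opad = 78 dd ce d3 f6 a5 b2.
Inner input = (K'⊕ipad) ∥ m = 12 b7 a4 b9 9c cf d8 ∥ 66 75 62 6b 6f.
Inner hash: sum = 18+183+164+185+156+207+216+102+117+98+107+111 = 1664 → 06 80.
Outer input = (K'⊕opad) ∥ inner = 78 dd ce d3 f6 a5 b2 ∥ 06 80.
Outer hash (tag): sum = 120+221+206+211+246+165+178+6+128 = 1481 → 05 c9.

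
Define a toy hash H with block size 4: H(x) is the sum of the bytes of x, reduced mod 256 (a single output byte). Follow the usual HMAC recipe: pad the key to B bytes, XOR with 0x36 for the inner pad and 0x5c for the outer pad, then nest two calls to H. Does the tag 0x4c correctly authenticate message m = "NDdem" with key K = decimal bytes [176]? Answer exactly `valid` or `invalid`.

invalid

Key decimal bytes [176] = b0 is 1 byte ≤ B = 4; zero-pad to 4 bytes: K' = b0 00 00 00.
K' ⊕ ipad = 86 36 36 36; K' ⊕ opad = ec 5c 5c 5c.
Inner hash: sum = 134+54+54+54+78+68+100+101+109 = 752; mod 256 = 240 → f0.
Outer hash (recomputed tag): sum = 236+92+92+92+240 = 752; mod 256 = 240 → f0.
Recomputed tag = f0; claimed = 4c → mismatch.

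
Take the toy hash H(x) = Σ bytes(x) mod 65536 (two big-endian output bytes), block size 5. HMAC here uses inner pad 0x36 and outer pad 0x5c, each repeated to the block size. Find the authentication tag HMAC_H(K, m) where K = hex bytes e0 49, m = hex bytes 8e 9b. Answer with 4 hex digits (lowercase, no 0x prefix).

Key hex bytes e0 49 is 2 bytes ≤ B = 5; zero-pad to 5 bytes: K' = e0 49 00 00 00.
K' ⊕ ipad = d6 7f 36 36 36.  K' ⊕ opad = bc 15 5c 5c 5c.
Inner input = (K'⊕ipad) ∥ m = d6 7f 36 36 36 ∥ 8e 9b.
Inner hash: sum = 214+127+54+54+54+142+155 = 800 → 03 20.
Outer input = (K'⊕opad) ∥ inner = bc 15 5c 5c 5c ∥ 03 20.
Outer hash (tag): sum = 188+21+92+92+92+3+32 = 520 → 02 08.

0208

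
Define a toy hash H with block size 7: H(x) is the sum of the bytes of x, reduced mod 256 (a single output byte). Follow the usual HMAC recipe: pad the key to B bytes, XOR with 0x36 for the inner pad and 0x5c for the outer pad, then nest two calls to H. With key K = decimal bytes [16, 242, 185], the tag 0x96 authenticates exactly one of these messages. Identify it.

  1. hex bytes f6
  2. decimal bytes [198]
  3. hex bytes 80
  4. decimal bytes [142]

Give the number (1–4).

1

Key decimal bytes [16, 242, 185] = 10 f2 b9 is 3 bytes ≤ B = 7; zero-pad to 7 bytes: K' = 10 f2 b9 00 00 00 00.
K' ⊕ ipad = 26 c4 8f 36 36 36 36; K' ⊕ opad = 4c ae e5 5c 5c 5c 5c.
m1: inner = H(26 c4 8f 36 36 36 36 f6) = 47; tag = H(4c ae e5 5c 5c 5c 5c 47) = 96 ← matches
m2: inner = H(26 c4 8f 36 36 36 36 c6) = 17; tag = H(4c ae e5 5c 5c 5c 5c 17) = 66
m3: inner = H(26 c4 8f 36 36 36 36 80) = d1; tag = H(4c ae e5 5c 5c 5c 5c d1) = 20
m4: inner = H(26 c4 8f 36 36 36 36 8e) = df; tag = H(4c ae e5 5c 5c 5c 5c df) = 2e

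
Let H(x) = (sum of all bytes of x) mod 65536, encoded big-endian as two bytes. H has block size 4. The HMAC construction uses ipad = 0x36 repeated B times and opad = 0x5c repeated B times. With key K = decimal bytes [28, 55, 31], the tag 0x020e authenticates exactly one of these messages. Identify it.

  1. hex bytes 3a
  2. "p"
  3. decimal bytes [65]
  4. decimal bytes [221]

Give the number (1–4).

1

Key decimal bytes [28, 55, 31] = 1c 37 1f is 3 bytes ≤ B = 4; zero-pad to 4 bytes: K' = 1c 37 1f 00.
K' ⊕ ipad = 2a 01 29 36; K' ⊕ opad = 40 6b 43 5c.
m1: inner = H(2a 01 29 36 3a) = 00 c4; tag = H(40 6b 43 5c 00 c4) = 020e ← matches
m2: inner = H(2a 01 29 36 70) = 00 fa; tag = H(40 6b 43 5c 00 fa) = 0244
m3: inner = H(2a 01 29 36 41) = 00 cb; tag = H(40 6b 43 5c 00 cb) = 0215
m4: inner = H(2a 01 29 36 dd) = 01 67; tag = H(40 6b 43 5c 01 67) = 01b2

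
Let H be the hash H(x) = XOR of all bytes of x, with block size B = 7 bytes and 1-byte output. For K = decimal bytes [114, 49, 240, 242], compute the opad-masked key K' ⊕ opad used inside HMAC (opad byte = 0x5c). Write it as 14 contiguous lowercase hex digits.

Key decimal bytes [114, 49, 240, 242] = 72 31 f0 f2 is 4 bytes ≤ B = 7; zero-pad to 7 bytes: K' = 72 31 f0 f2 00 00 00.
XOR each byte with 0x5c: 72⊕5c=2e, 31⊕5c=6d, f0⊕5c=ac, f2⊕5c=ae, 00⊕5c=5c, 00⊕5c=5c, 00⊕5c=5c.

2e6dacae5c5c5c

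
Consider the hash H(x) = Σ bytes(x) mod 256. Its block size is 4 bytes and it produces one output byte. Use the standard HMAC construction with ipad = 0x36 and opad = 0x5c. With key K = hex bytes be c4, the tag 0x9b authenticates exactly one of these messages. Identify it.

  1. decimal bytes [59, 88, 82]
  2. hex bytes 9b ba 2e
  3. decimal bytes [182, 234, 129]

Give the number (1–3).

2

Key hex bytes be c4 is 2 bytes ≤ B = 4; zero-pad to 4 bytes: K' = be c4 00 00.
K' ⊕ ipad = 88 f2 36 36; K' ⊕ opad = e2 98 5c 5c.
m1: inner = H(88 f2 36 36 3b 58 52) = cb; tag = H(e2 98 5c 5c cb) = fd
m2: inner = H(88 f2 36 36 9b ba 2e) = 69; tag = H(e2 98 5c 5c 69) = 9b ← matches
m3: inner = H(88 f2 36 36 b6 ea 81) = 07; tag = H(e2 98 5c 5c 07) = 39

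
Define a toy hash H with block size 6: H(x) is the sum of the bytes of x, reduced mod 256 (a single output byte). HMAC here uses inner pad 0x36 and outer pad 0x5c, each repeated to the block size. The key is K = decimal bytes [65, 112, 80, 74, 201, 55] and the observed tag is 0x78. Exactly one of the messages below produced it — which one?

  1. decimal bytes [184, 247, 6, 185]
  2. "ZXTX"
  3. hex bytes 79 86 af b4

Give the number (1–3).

Key decimal bytes [65, 112, 80, 74, 201, 55] = 41 70 50 4a c9 37 is exactly B = 6 bytes: K' = 41 70 50 4a c9 37.
K' ⊕ ipad = 77 46 66 7c ff 01; K' ⊕ opad = 1d 2c 0c 16 95 6b.
m1: inner = H(77 46 66 7c ff 01 b8 f7 06 b9) = 0d; tag = H(1d 2c 0c 16 95 6b 0d) = 78 ← matches
m2: inner = H(77 46 66 7c ff 01 5a 58 54 58) = fd; tag = H(1d 2c 0c 16 95 6b fd) = 68
m3: inner = H(77 46 66 7c ff 01 79 86 af b4) = 01; tag = H(1d 2c 0c 16 95 6b 01) = 6c

1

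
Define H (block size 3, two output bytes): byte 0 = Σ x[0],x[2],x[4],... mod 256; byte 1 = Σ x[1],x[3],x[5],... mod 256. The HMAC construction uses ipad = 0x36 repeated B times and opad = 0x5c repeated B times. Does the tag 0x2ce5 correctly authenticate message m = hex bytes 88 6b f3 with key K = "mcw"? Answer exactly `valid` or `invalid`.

invalid

Key "mcw" = 6d 63 77 is exactly B = 3 bytes: K' = 6d 63 77.
K' ⊕ ipad = 5b 55 41; K' ⊕ opad = 31 3f 2b.
Inner hash: even-index sum = 263 mod 256 = 7; odd-index sum = 464 mod 256 = 208 → 07 d0.
Outer hash (recomputed tag): even-index sum = 300 mod 256 = 44; odd-index sum = 70 mod 256 = 70 → 2c 46.
Recomputed tag = 2c46; claimed = 2ce5 → mismatch.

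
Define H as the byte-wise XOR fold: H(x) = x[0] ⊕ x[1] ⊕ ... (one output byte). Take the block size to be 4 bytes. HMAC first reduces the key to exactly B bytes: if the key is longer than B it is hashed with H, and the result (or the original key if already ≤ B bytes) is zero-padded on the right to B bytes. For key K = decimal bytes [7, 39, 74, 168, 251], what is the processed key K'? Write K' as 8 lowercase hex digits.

39000000

|K| = 5 > B = 4, so first hash the key.
H(K): XOR 07⊕27⊕4a⊕a8⊕fb = 39.
Zero-pad H(K) = 39 to 4 bytes: K' = 39 00 00 00.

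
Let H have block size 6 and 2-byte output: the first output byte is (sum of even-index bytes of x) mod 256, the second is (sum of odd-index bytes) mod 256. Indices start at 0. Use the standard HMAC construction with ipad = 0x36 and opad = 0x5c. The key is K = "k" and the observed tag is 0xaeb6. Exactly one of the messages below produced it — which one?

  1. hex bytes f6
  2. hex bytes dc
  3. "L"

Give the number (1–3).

Key "k" = 6b is 1 byte ≤ B = 6; zero-pad to 6 bytes: K' = 6b 00 00 00 00 00.
K' ⊕ ipad = 5d 36 36 36 36 36; K' ⊕ opad = 37 5c 5c 5c 5c 5c.
m1: inner = H(5d 36 36 36 36 36 f6) = bf a2; tag = H(37 5c 5c 5c 5c 5c bf a2) = aeb6 ← matches
m2: inner = H(5d 36 36 36 36 36 dc) = a5 a2; tag = H(37 5c 5c 5c 5c 5c a5 a2) = 94b6
m3: inner = H(5d 36 36 36 36 36 4c) = 15 a2; tag = H(37 5c 5c 5c 5c 5c 15 a2) = 04b6

1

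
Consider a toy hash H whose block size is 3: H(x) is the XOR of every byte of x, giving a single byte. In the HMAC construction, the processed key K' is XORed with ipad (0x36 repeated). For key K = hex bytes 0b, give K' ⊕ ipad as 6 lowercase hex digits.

3d3636

Key hex bytes 0b is 1 byte ≤ B = 3; zero-pad to 3 bytes: K' = 0b 00 00.
XOR each byte with 0x36: 0b⊕36=3d, 00⊕36=36, 00⊕36=36.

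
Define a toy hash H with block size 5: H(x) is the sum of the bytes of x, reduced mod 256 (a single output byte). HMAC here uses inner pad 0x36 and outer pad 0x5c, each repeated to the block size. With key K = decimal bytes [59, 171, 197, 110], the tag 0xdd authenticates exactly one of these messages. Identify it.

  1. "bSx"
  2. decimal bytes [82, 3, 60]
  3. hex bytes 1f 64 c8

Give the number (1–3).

1

Key decimal bytes [59, 171, 197, 110] = 3b ab c5 6e is 4 bytes ≤ B = 5; zero-pad to 5 bytes: K' = 3b ab c5 6e 00.
K' ⊕ ipad = 0d 9d f3 58 36; K' ⊕ opad = 67 f7 99 32 5c.
m1: inner = H(0d 9d f3 58 36 62 53 78) = 58; tag = H(67 f7 99 32 5c 58) = dd ← matches
m2: inner = H(0d 9d f3 58 36 52 03 3c) = bc; tag = H(67 f7 99 32 5c bc) = 41
m3: inner = H(0d 9d f3 58 36 1f 64 c8) = 76; tag = H(67 f7 99 32 5c 76) = fb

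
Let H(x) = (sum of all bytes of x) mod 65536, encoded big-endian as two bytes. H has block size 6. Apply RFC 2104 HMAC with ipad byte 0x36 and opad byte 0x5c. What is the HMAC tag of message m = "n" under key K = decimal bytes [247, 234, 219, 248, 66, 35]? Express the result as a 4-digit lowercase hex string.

037c

Key decimal bytes [247, 234, 219, 248, 66, 35] = f7 ea db f8 42 23 is exactly B = 6 bytes: K' = f7 ea db f8 42 23.
K' ⊕ ipad = c1 dc ed ce 74 15.  K' ⊕ opad = ab b6 87 a4 1e 7f.
Inner input = (K'⊕ipad) ∥ m = c1 dc ed ce 74 15 ∥ 6e.
Inner hash: sum = 193+220+237+206+116+21+110 = 1103 → 04 4f.
Outer input = (K'⊕opad) ∥ inner = ab b6 87 a4 1e 7f ∥ 04 4f.
Outer hash (tag): sum = 171+182+135+164+30+127+4+79 = 892 → 03 7c.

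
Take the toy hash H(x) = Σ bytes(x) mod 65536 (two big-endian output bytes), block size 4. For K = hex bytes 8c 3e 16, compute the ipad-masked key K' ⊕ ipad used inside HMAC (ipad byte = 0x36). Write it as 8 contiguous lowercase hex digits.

ba082036

Key hex bytes 8c 3e 16 is 3 bytes ≤ B = 4; zero-pad to 4 bytes: K' = 8c 3e 16 00.
XOR each byte with 0x36: 8c⊕36=ba, 3e⊕36=08, 16⊕36=20, 00⊕36=36.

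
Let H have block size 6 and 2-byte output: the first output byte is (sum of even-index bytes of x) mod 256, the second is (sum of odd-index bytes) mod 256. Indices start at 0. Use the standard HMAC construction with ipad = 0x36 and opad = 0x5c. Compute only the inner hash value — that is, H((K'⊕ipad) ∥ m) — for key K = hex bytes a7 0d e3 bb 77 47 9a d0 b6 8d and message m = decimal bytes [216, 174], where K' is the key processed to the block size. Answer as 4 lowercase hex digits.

ab74

Key hex bytes a7 0d e3 bb 77 47 9a d0 b6 8d is 10 bytes > B = 6, so hash it first: H(key) = 51 6c, then zero-pad to 6 bytes: K' = 51 6c 00 00 00 00.
K' ⊕ ipad = 67 5a 36 36 36 36.
Inner input = 67 5a 36 36 36 36 ∥ d8 ae.
Inner hash: even-index sum = 427 mod 256 = 171; odd-index sum = 372 mod 256 = 116 → ab 74.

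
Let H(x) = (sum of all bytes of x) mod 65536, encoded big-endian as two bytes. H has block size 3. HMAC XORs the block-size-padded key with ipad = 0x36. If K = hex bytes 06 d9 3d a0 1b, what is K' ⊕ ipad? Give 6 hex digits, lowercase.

37e136

Key hex bytes 06 d9 3d a0 1b is 5 bytes > B = 3, so hash it first: H(key) = 01 d7, then zero-pad to 3 bytes: K' = 01 d7 00.
XOR each byte with 0x36: 01⊕36=37, d7⊕36=e1, 00⊕36=36.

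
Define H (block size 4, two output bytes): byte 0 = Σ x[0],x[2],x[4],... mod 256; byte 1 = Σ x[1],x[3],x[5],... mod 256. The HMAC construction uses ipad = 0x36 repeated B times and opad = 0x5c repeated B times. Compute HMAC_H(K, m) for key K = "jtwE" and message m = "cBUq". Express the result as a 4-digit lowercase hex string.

b6a9

Key "jtwE" = 6a 74 77 45 is exactly B = 4 bytes: K' = 6a 74 77 45.
K' ⊕ ipad = 5c 42 41 73.  K' ⊕ opad = 36 28 2b 19.
Inner input = (K'⊕ipad) ∥ m = 5c 42 41 73 ∥ 63 42 55 71.
Inner hash: even-index sum = 341 mod 256 = 85; odd-index sum = 360 mod 256 = 104 → 55 68.
Outer input = (K'⊕opad) ∥ inner = 36 28 2b 19 ∥ 55 68.
Outer hash (tag): even-index sum = 182 mod 256 = 182; odd-index sum = 169 mod 256 = 169 → b6 a9.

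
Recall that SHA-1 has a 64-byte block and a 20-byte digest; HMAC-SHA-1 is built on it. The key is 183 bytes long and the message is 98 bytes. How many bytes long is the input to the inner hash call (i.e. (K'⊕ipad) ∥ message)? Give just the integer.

Key is 183 > 64 bytes, so it is hashed to 20 bytes then zero-padded to 64: |K'| = 64.
Inner input = (K'⊕ipad) ∥ m → 64 + 98 = 162 bytes.

162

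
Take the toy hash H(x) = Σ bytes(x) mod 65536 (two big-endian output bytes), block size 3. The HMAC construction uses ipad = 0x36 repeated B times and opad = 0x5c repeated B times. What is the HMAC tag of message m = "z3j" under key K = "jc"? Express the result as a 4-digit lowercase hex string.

01d0

Key "jc" = 6a 63 is 2 bytes ≤ B = 3; zero-pad to 3 bytes: K' = 6a 63 00.
K' ⊕ ipad = 5c 55 36.  K' ⊕ opad = 36 3f 5c.
Inner input = (K'⊕ipad) ∥ m = 5c 55 36 ∥ 7a 33 6a.
Inner hash: sum = 92+85+54+122+51+106 = 510 → 01 fe.
Outer input = (K'⊕opad) ∥ inner = 36 3f 5c ∥ 01 fe.
Outer hash (tag): sum = 54+63+92+1+254 = 464 → 01 d0.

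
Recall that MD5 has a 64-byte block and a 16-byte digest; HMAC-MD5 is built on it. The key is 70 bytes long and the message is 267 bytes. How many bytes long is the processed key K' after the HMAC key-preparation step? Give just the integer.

64

Key is 70 > 64 bytes, so it is hashed to 16 bytes then zero-padded to 64: |K'| = 64.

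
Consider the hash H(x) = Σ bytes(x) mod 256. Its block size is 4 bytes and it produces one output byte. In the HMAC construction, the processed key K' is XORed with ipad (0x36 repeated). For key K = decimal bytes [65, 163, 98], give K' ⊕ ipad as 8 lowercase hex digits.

77955436

Key decimal bytes [65, 163, 98] = 41 a3 62 is 3 bytes ≤ B = 4; zero-pad to 4 bytes: K' = 41 a3 62 00.
XOR each byte with 0x36: 41⊕36=77, a3⊕36=95, 62⊕36=54, 00⊕36=36.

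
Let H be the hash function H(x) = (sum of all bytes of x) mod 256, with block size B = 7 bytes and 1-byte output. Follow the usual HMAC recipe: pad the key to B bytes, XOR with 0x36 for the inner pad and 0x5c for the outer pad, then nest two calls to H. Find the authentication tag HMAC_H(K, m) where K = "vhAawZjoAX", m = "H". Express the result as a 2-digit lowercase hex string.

48

Key "vhAawZjoAX" = 76 68 41 61 77 5a 6a 6f 41 58 is 10 bytes > B = 7, so hash it first: H(key) = c3, then zero-pad to 7 bytes: K' = c3 00 00 00 00 00 00.
K' ⊕ ipad = f5 36 36 36 36 36 36.  K' ⊕ opad = 9f 5c 5c 5c 5c 5c 5c.
Inner input = (K'⊕ipad) ∥ m = f5 36 36 36 36 36 36 ∥ 48.
Inner hash: sum = 245+54+54+54+54+54+54+72 = 641; mod 256 = 129 → 81.
Outer input = (K'⊕opad) ∥ inner = 9f 5c 5c 5c 5c 5c 5c ∥ 81.
Outer hash (tag): sum = 159+92+92+92+92+92+92+129 = 840; mod 256 = 72 → 48.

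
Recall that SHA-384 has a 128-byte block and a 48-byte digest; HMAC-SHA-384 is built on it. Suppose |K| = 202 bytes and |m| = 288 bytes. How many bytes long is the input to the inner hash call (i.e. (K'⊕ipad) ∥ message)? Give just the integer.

Key is 202 > 128 bytes, so it is hashed to 48 bytes then zero-padded to 128: |K'| = 128.
Inner input = (K'⊕ipad) ∥ m → 128 + 288 = 416 bytes.

416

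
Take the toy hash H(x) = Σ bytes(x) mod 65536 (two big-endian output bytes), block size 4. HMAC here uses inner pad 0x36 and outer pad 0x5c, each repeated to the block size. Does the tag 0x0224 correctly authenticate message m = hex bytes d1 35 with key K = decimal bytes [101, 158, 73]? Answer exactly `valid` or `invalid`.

Key decimal bytes [101, 158, 73] = 65 9e 49 is 3 bytes ≤ B = 4; zero-pad to 4 bytes: K' = 65 9e 49 00.
K' ⊕ ipad = 53 a8 7f 36; K' ⊕ opad = 39 c2 15 5c.
Inner hash: sum = 83+168+127+54+209+53 = 694 → 02 b6.
Outer hash (recomputed tag): sum = 57+194+21+92+2+182 = 548 → 02 24.
Recomputed tag = 0224; claimed = 0224 → match.

valid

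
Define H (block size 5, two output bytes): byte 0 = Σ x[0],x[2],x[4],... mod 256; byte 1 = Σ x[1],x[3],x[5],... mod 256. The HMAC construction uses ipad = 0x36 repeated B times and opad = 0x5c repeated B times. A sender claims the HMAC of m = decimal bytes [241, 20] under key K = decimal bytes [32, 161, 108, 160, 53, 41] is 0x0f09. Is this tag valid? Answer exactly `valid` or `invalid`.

invalid

Key decimal bytes [32, 161, 108, 160, 53, 41] = 20 a1 6c a0 35 29 is 6 bytes > B = 5, so hash it first: H(key) = c1 6a, then zero-pad to 5 bytes: K' = c1 6a 00 00 00.
K' ⊕ ipad = f7 5c 36 36 36; K' ⊕ opad = 9d 36 5c 5c 5c.
Inner hash: even-index sum = 375 mod 256 = 119; odd-index sum = 387 mod 256 = 131 → 77 83.
Outer hash (recomputed tag): even-index sum = 472 mod 256 = 216; odd-index sum = 265 mod 256 = 9 → d8 09.
Recomputed tag = d809; claimed = 0f09 → mismatch.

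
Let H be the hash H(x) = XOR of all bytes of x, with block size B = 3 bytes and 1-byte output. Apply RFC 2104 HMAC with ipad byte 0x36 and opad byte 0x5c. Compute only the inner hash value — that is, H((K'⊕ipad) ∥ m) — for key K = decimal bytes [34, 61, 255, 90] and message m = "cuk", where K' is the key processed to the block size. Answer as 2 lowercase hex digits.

f1

Key decimal bytes [34, 61, 255, 90] = 22 3d ff 5a is 4 bytes > B = 3, so hash it first: H(key) = ba, then zero-pad to 3 bytes: K' = ba 00 00.
K' ⊕ ipad = 8c 36 36.
Inner input = 8c 36 36 ∥ 63 75 6b.
Inner hash: XOR 8c⊕36⊕36⊕63⊕75⊕6b = f1.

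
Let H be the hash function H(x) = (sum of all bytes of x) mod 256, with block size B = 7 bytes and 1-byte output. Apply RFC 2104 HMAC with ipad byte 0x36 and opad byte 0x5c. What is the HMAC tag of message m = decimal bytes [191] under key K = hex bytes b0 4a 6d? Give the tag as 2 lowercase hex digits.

97

Key hex bytes b0 4a 6d is 3 bytes ≤ B = 7; zero-pad to 7 bytes: K' = b0 4a 6d 00 00 00 00.
K' ⊕ ipad = 86 7c 5b 36 36 36 36.  K' ⊕ opad = ec 16 31 5c 5c 5c 5c.
Inner input = (K'⊕ipad) ∥ m = 86 7c 5b 36 36 36 36 ∥ bf.
Inner hash: sum = 134+124+91+54+54+54+54+191 = 756; mod 256 = 244 → f4.
Outer input = (K'⊕opad) ∥ inner = ec 16 31 5c 5c 5c 5c ∥ f4.
Outer hash (tag): sum = 236+22+49+92+92+92+92+244 = 919; mod 256 = 151 → 97.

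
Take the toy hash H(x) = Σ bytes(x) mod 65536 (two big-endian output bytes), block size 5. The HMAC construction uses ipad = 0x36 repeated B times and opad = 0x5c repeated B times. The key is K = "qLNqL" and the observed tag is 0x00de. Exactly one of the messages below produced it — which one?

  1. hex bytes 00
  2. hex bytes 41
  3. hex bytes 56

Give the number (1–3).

3

Key "qLNqL" = 71 4c 4e 71 4c is exactly B = 5 bytes: K' = 71 4c 4e 71 4c.
K' ⊕ ipad = 47 7a 78 47 7a; K' ⊕ opad = 2d 10 12 2d 10.
m1: inner = H(47 7a 78 47 7a 00) = 01 fa; tag = H(2d 10 12 2d 10 01 fa) = 0187
m2: inner = H(47 7a 78 47 7a 41) = 02 3b; tag = H(2d 10 12 2d 10 02 3b) = 00c9
m3: inner = H(47 7a 78 47 7a 56) = 02 50; tag = H(2d 10 12 2d 10 02 50) = 00de ← matches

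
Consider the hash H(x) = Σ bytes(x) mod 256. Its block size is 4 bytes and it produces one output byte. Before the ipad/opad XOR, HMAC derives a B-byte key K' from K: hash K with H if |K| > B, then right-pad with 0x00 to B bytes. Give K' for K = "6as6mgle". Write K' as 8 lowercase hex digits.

e5000000

|K| = 8 > B = 4, so first hash the key.
H(K): sum = 54+97+115+54+109+103+108+101 = 741; mod 256 = 229 → e5.
Zero-pad H(K) = e5 to 4 bytes: K' = e5 00 00 00.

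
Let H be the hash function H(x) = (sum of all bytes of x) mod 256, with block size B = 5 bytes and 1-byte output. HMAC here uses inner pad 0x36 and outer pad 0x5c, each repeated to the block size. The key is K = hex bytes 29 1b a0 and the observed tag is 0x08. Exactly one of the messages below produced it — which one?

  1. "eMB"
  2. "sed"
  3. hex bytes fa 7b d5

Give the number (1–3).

Key hex bytes 29 1b a0 is 3 bytes ≤ B = 5; zero-pad to 5 bytes: K' = 29 1b a0 00 00.
K' ⊕ ipad = 1f 2d 96 36 36; K' ⊕ opad = 75 47 fc 5c 5c.
m1: inner = H(1f 2d 96 36 36 65 4d 42) = 42; tag = H(75 47 fc 5c 5c 42) = b2
m2: inner = H(1f 2d 96 36 36 73 65 64) = 8a; tag = H(75 47 fc 5c 5c 8a) = fa
m3: inner = H(1f 2d 96 36 36 fa 7b d5) = 98; tag = H(75 47 fc 5c 5c 98) = 08 ← matches

3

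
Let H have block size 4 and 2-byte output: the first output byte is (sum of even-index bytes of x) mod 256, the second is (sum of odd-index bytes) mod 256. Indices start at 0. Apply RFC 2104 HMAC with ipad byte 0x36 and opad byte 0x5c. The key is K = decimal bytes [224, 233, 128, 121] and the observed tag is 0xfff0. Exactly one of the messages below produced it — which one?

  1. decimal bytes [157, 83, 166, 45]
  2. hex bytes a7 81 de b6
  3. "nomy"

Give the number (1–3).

Key decimal bytes [224, 233, 128, 121] = e0 e9 80 79 is exactly B = 4 bytes: K' = e0 e9 80 79.
K' ⊕ ipad = d6 df b6 4f; K' ⊕ opad = bc b5 dc 25.
m1: inner = H(d6 df b6 4f 9d 53 a6 2d) = cf ae; tag = H(bc b5 dc 25 cf ae) = 6788
m2: inner = H(d6 df b6 4f a7 81 de b6) = 11 65; tag = H(bc b5 dc 25 11 65) = a93f
m3: inner = H(d6 df b6 4f 6e 6f 6d 79) = 67 16; tag = H(bc b5 dc 25 67 16) = fff0 ← matches

3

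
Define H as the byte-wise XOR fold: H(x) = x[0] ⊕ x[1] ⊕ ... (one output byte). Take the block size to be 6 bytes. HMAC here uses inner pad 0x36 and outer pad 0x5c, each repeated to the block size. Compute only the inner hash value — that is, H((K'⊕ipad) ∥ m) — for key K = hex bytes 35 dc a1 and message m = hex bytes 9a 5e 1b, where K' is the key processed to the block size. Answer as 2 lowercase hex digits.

Key hex bytes 35 dc a1 is 3 bytes ≤ B = 6; zero-pad to 6 bytes: K' = 35 dc a1 00 00 00.
K' ⊕ ipad = 03 ea 97 36 36 36.
Inner input = 03 ea 97 36 36 36 ∥ 9a 5e 1b.
Inner hash: XOR 03⊕ea⊕97⊕36⊕36⊕36⊕9a⊕5e⊕1b = 97.

97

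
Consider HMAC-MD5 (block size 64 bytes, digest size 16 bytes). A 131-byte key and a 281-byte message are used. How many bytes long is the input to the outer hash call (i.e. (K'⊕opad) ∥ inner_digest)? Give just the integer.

Key is 131 > 64 bytes, so it is hashed to 16 bytes then zero-padded to 64: |K'| = 64.
Outer input = (K'⊕opad) ∥ H(inner) → 64 + 16 = 80 bytes.

80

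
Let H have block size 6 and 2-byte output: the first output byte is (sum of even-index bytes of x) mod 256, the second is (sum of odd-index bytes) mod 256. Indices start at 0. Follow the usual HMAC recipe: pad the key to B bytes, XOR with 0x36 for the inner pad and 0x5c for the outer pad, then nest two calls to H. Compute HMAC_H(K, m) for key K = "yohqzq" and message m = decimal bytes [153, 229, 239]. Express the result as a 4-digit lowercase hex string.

Key "yohqzq" = 79 6f 68 71 7a 71 is exactly B = 6 bytes: K' = 79 6f 68 71 7a 71.
K' ⊕ ipad = 4f 59 5e 47 4c 47.  K' ⊕ opad = 25 33 34 2d 26 2d.
Inner input = (K'⊕ipad) ∥ m = 4f 59 5e 47 4c 47 ∥ 99 e5 ef.
Inner hash: even-index sum = 641 mod 256 = 129; odd-index sum = 460 mod 256 = 204 → 81 cc.
Outer input = (K'⊕opad) ∥ inner = 25 33 34 2d 26 2d ∥ 81 cc.
Outer hash (tag): even-index sum = 256 mod 256 = 0; odd-index sum = 345 mod 256 = 89 → 00 59.

0059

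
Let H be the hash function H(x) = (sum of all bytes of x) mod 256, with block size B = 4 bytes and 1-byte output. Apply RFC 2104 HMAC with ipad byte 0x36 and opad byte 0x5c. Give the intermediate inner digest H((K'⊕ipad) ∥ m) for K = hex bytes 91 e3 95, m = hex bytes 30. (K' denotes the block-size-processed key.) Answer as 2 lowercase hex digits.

85

Key hex bytes 91 e3 95 is 3 bytes ≤ B = 4; zero-pad to 4 bytes: K' = 91 e3 95 00.
K' ⊕ ipad = a7 d5 a3 36.
Inner input = a7 d5 a3 36 ∥ 30.
Inner hash: sum = 167+213+163+54+48 = 645; mod 256 = 133 → 85.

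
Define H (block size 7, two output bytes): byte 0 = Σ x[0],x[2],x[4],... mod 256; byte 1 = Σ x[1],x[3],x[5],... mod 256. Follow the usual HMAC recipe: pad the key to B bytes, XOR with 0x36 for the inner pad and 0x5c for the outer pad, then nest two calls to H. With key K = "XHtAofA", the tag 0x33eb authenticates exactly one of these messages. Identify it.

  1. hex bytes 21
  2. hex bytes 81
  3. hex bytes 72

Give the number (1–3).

Key "XHtAofA" = 58 48 74 41 6f 66 41 is exactly B = 7 bytes: K' = 58 48 74 41 6f 66 41.
K' ⊕ ipad = 6e 7e 42 77 59 50 77; K' ⊕ opad = 04 14 28 1d 33 3a 1d.
m1: inner = H(6e 7e 42 77 59 50 77 21) = 80 66; tag = H(04 14 28 1d 33 3a 1d 80 66) = e2eb
m2: inner = H(6e 7e 42 77 59 50 77 81) = 80 c6; tag = H(04 14 28 1d 33 3a 1d 80 c6) = 42eb
m3: inner = H(6e 7e 42 77 59 50 77 72) = 80 b7; tag = H(04 14 28 1d 33 3a 1d 80 b7) = 33eb ← matches

3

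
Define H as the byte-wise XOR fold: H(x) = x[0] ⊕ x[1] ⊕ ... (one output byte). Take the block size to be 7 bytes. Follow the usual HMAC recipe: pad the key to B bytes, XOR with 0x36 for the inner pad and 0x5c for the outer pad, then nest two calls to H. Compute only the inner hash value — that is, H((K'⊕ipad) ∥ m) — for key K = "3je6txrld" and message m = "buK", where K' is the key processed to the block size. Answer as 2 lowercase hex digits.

16

Key "3je6txrld" = 33 6a 65 36 74 78 72 6c 64 is 9 bytes > B = 7, so hash it first: H(key) = 7c, then zero-pad to 7 bytes: K' = 7c 00 00 00 00 00 00.
K' ⊕ ipad = 4a 36 36 36 36 36 36.
Inner input = 4a 36 36 36 36 36 36 ∥ 62 75 4b.
Inner hash: XOR 4a⊕36⊕36⊕36⊕36⊕36⊕36⊕62⊕75⊕4b = 16.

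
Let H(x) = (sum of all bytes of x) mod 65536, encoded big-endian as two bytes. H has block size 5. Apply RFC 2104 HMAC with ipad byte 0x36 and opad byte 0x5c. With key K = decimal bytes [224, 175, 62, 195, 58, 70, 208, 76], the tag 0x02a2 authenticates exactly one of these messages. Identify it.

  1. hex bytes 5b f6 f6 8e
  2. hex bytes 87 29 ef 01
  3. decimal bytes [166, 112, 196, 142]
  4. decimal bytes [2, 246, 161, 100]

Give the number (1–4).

1

Key decimal bytes [224, 175, 62, 195, 58, 70, 208, 76] = e0 af 3e c3 3a 46 d0 4c is 8 bytes > B = 5, so hash it first: H(key) = 04 2c, then zero-pad to 5 bytes: K' = 04 2c 00 00 00.
K' ⊕ ipad = 32 1a 36 36 36; K' ⊕ opad = 58 70 5c 5c 5c.
m1: inner = H(32 1a 36 36 36 5b f6 f6 8e) = 03 c3; tag = H(58 70 5c 5c 5c 03 c3) = 02a2 ← matches
m2: inner = H(32 1a 36 36 36 87 29 ef 01) = 02 8e; tag = H(58 70 5c 5c 5c 02 8e) = 026c
m3: inner = H(32 1a 36 36 36 a6 70 c4 8e) = 03 56; tag = H(58 70 5c 5c 5c 03 56) = 0235
m4: inner = H(32 1a 36 36 36 02 f6 a1 64) = 02 eb; tag = H(58 70 5c 5c 5c 02 eb) = 02c9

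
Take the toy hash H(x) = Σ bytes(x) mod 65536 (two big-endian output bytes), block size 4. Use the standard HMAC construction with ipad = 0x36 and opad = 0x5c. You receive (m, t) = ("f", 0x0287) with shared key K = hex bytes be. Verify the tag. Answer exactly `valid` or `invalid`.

valid

Key hex bytes be is 1 byte ≤ B = 4; zero-pad to 4 bytes: K' = be 00 00 00.
K' ⊕ ipad = 88 36 36 36; K' ⊕ opad = e2 5c 5c 5c.
Inner hash: sum = 136+54+54+54+102 = 400 → 01 90.
Outer hash (recomputed tag): sum = 226+92+92+92+1+144 = 647 → 02 87.
Recomputed tag = 0287; claimed = 0287 → match.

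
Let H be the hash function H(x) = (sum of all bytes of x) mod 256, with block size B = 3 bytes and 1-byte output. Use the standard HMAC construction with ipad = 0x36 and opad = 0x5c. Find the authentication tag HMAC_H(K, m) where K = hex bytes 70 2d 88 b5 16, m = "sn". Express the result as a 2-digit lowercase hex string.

Key hex bytes 70 2d 88 b5 16 is 5 bytes > B = 3, so hash it first: H(key) = f0, then zero-pad to 3 bytes: K' = f0 00 00.
K' ⊕ ipad = c6 36 36.  K' ⊕ opad = ac 5c 5c.
Inner input = (K'⊕ipad) ∥ m = c6 36 36 ∥ 73 6e.
Inner hash: sum = 198+54+54+115+110 = 531; mod 256 = 19 → 13.
Outer input = (K'⊕opad) ∥ inner = ac 5c 5c ∥ 13.
Outer hash (tag): sum = 172+92+92+19 = 375; mod 256 = 119 → 77.

77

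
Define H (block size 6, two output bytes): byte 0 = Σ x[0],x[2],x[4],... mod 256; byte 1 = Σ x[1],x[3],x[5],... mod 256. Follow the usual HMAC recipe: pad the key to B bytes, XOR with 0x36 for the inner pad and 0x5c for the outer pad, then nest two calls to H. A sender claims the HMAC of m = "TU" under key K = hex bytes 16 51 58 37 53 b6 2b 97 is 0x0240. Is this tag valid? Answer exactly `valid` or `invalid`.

Key hex bytes 16 51 58 37 53 b6 2b 97 is 8 bytes > B = 6, so hash it first: H(key) = ec d5, then zero-pad to 6 bytes: K' = ec d5 00 00 00 00.
K' ⊕ ipad = da e3 36 36 36 36; K' ⊕ opad = b0 89 5c 5c 5c 5c.
Inner hash: even-index sum = 410 mod 256 = 154; odd-index sum = 420 mod 256 = 164 → 9a a4.
Outer hash (recomputed tag): even-index sum = 514 mod 256 = 2; odd-index sum = 485 mod 256 = 229 → 02 e5.
Recomputed tag = 02e5; claimed = 0240 → mismatch.

invalid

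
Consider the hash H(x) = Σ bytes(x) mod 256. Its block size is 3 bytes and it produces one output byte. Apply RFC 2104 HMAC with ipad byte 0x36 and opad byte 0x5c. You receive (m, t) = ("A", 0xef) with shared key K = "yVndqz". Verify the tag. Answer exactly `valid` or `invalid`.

Key "yVndqz" = 79 56 6e 64 71 7a is 6 bytes > B = 3, so hash it first: H(key) = 8c, then zero-pad to 3 bytes: K' = 8c 00 00.
K' ⊕ ipad = ba 36 36; K' ⊕ opad = d0 5c 5c.
Inner hash: sum = 186+54+54+65 = 359; mod 256 = 103 → 67.
Outer hash (recomputed tag): sum = 208+92+92+103 = 495; mod 256 = 239 → ef.
Recomputed tag = ef; claimed = ef → match.

valid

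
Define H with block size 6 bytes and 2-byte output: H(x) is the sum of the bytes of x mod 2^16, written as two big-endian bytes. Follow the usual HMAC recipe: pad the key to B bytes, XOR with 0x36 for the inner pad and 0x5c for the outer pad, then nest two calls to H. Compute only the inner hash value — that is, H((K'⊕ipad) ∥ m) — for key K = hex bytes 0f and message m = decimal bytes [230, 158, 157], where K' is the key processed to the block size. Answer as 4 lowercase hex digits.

0368

Key hex bytes 0f is 1 byte ≤ B = 6; zero-pad to 6 bytes: K' = 0f 00 00 00 00 00.
K' ⊕ ipad = 39 36 36 36 36 36.
Inner input = 39 36 36 36 36 36 ∥ e6 9e 9d.
Inner hash: sum = 57+54+54+54+54+54+230+158+157 = 872 → 03 68.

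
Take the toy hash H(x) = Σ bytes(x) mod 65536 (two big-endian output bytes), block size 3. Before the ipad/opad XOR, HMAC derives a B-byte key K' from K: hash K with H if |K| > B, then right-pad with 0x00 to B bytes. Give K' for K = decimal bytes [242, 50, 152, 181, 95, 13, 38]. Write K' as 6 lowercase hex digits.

030300

|K| = 7 > B = 3, so first hash the key.
H(K): sum = 242+50+152+181+95+13+38 = 771 → 03 03.
Zero-pad H(K) = 03 03 to 3 bytes: K' = 03 03 00.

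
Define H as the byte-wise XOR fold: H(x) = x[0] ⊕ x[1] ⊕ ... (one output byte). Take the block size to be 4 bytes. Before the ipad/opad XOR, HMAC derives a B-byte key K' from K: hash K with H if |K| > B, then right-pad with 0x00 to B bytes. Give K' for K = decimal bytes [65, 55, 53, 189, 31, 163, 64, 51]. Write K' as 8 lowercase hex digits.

31000000

|K| = 8 > B = 4, so first hash the key.
H(K): XOR 41⊕37⊕35⊕bd⊕1f⊕a3⊕40⊕33 = 31.
Zero-pad H(K) = 31 to 4 bytes: K' = 31 00 00 00.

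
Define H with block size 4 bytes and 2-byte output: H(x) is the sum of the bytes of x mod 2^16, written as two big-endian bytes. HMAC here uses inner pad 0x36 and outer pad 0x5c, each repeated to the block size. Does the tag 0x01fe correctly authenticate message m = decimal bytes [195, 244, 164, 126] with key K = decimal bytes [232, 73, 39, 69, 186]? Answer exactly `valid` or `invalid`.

valid

Key decimal bytes [232, 73, 39, 69, 186] = e8 49 27 45 ba is 5 bytes > B = 4, so hash it first: H(key) = 02 57, then zero-pad to 4 bytes: K' = 02 57 00 00.
K' ⊕ ipad = 34 61 36 36; K' ⊕ opad = 5e 0b 5c 5c.
Inner hash: sum = 52+97+54+54+195+244+164+126 = 986 → 03 da.
Outer hash (recomputed tag): sum = 94+11+92+92+3+218 = 510 → 01 fe.
Recomputed tag = 01fe; claimed = 01fe → match.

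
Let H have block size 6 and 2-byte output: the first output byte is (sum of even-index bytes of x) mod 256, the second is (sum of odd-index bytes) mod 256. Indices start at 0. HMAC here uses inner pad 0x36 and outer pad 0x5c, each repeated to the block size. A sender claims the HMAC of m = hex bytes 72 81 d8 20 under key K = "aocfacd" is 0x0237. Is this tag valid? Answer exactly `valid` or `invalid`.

Key "aocfacd" = 61 6f 63 66 61 63 64 is 7 bytes > B = 6, so hash it first: H(key) = 89 38, then zero-pad to 6 bytes: K' = 89 38 00 00 00 00.
K' ⊕ ipad = bf 0e 36 36 36 36; K' ⊕ opad = d5 64 5c 5c 5c 5c.
Inner hash: even-index sum = 629 mod 256 = 117; odd-index sum = 283 mod 256 = 27 → 75 1b.
Outer hash (recomputed tag): even-index sum = 514 mod 256 = 2; odd-index sum = 311 mod 256 = 55 → 02 37.
Recomputed tag = 0237; claimed = 0237 → match.

valid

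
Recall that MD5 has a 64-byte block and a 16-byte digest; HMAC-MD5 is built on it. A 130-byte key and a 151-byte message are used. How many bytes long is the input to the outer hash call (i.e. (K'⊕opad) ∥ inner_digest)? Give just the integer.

80

Key is 130 > 64 bytes, so it is hashed to 16 bytes then zero-padded to 64: |K'| = 64.
Outer input = (K'⊕opad) ∥ H(inner) → 64 + 16 = 80 bytes.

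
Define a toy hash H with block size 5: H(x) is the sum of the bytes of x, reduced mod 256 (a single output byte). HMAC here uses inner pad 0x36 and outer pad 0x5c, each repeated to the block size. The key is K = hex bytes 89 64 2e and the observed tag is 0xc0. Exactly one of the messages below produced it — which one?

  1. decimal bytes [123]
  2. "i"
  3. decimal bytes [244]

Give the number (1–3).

Key hex bytes 89 64 2e is 3 bytes ≤ B = 5; zero-pad to 5 bytes: K' = 89 64 2e 00 00.
K' ⊕ ipad = bf 52 18 36 36; K' ⊕ opad = d5 38 72 5c 5c.
m1: inner = H(bf 52 18 36 36 7b) = 10; tag = H(d5 38 72 5c 5c 10) = 47
m2: inner = H(bf 52 18 36 36 69) = fe; tag = H(d5 38 72 5c 5c fe) = 35
m3: inner = H(bf 52 18 36 36 f4) = 89; tag = H(d5 38 72 5c 5c 89) = c0 ← matches

3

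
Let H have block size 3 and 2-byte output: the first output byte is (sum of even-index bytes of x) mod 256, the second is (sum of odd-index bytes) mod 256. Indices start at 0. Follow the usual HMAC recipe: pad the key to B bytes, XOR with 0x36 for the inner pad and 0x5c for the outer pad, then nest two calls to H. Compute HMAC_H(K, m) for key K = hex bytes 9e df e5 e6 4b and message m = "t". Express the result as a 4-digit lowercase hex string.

Key hex bytes 9e df e5 e6 4b is 5 bytes > B = 3, so hash it first: H(key) = ce c5, then zero-pad to 3 bytes: K' = ce c5 00.
K' ⊕ ipad = f8 f3 36.  K' ⊕ opad = 92 99 5c.
Inner input = (K'⊕ipad) ∥ m = f8 f3 36 ∥ 74.
Inner hash: even-index sum = 302 mod 256 = 46; odd-index sum = 359 mod 256 = 103 → 2e 67.
Outer input = (K'⊕opad) ∥ inner = 92 99 5c ∥ 2e 67.
Outer hash (tag): even-index sum = 341 mod 256 = 85; odd-index sum = 199 mod 256 = 199 → 55 c7.

55c7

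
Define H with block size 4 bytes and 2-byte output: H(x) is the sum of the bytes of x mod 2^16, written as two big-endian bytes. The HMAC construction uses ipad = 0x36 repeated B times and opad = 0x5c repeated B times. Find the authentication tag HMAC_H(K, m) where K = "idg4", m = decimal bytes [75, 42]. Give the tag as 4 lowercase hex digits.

Key "idg4" = 69 64 67 34 is exactly B = 4 bytes: K' = 69 64 67 34.
K' ⊕ ipad = 5f 52 51 02.  K' ⊕ opad = 35 38 3b 68.
Inner input = (K'⊕ipad) ∥ m = 5f 52 51 02 ∥ 4b 2a.
Inner hash: sum = 95+82+81+2+75+42 = 377 → 01 79.
Outer input = (K'⊕opad) ∥ inner = 35 38 3b 68 ∥ 01 79.
Outer hash (tag): sum = 53+56+59+104+1+121 = 394 → 01 8a.

018a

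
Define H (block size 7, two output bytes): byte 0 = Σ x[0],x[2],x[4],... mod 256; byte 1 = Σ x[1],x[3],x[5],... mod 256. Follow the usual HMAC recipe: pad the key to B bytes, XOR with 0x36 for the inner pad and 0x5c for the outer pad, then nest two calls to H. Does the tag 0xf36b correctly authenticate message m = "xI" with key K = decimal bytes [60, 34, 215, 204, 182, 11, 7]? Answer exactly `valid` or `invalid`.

invalid

Key decimal bytes [60, 34, 215, 204, 182, 11, 7] = 3c 22 d7 cc b6 0b 07 is exactly B = 7 bytes: K' = 3c 22 d7 cc b6 0b 07.
K' ⊕ ipad = 0a 14 e1 fa 80 3d 31; K' ⊕ opad = 60 7e 8b 90 ea 57 5b.
Inner hash: even-index sum = 485 mod 256 = 229; odd-index sum = 451 mod 256 = 195 → e5 c3.
Outer hash (recomputed tag): even-index sum = 755 mod 256 = 243; odd-index sum = 586 mod 256 = 74 → f3 4a.
Recomputed tag = f34a; claimed = f36b → mismatch.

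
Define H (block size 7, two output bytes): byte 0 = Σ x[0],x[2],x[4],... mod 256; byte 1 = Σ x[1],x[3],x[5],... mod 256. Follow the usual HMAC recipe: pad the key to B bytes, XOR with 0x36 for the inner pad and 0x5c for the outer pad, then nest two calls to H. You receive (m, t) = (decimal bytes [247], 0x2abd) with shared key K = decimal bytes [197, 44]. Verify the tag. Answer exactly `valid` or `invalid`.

valid

Key decimal bytes [197, 44] = c5 2c is 2 bytes ≤ B = 7; zero-pad to 7 bytes: K' = c5 2c 00 00 00 00 00.
K' ⊕ ipad = f3 1a 36 36 36 36 36; K' ⊕ opad = 99 70 5c 5c 5c 5c 5c.
Inner hash: even-index sum = 405 mod 256 = 149; odd-index sum = 381 mod 256 = 125 → 95 7d.
Outer hash (recomputed tag): even-index sum = 554 mod 256 = 42; odd-index sum = 445 mod 256 = 189 → 2a bd.
Recomputed tag = 2abd; claimed = 2abd → match.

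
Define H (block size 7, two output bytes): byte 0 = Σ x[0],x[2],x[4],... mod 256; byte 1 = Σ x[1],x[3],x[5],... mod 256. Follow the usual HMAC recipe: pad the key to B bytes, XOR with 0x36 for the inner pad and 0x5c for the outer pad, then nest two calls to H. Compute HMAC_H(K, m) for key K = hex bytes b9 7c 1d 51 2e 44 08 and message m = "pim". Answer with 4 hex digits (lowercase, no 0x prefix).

Key hex bytes b9 7c 1d 51 2e 44 08 is exactly B = 7 bytes: K' = b9 7c 1d 51 2e 44 08.
K' ⊕ ipad = 8f 4a 2b 67 18 72 3e.  K' ⊕ opad = e5 20 41 0d 72 18 54.
Inner input = (K'⊕ipad) ∥ m = 8f 4a 2b 67 18 72 3e ∥ 70 69 6d.
Inner hash: even-index sum = 377 mod 256 = 121; odd-index sum = 512 mod 256 = 0 → 79 00.
Outer input = (K'⊕opad) ∥ inner = e5 20 41 0d 72 18 54 ∥ 79 00.
Outer hash (tag): even-index sum = 492 mod 256 = 236; odd-index sum = 190 mod 256 = 190 → ec be.

ecbe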